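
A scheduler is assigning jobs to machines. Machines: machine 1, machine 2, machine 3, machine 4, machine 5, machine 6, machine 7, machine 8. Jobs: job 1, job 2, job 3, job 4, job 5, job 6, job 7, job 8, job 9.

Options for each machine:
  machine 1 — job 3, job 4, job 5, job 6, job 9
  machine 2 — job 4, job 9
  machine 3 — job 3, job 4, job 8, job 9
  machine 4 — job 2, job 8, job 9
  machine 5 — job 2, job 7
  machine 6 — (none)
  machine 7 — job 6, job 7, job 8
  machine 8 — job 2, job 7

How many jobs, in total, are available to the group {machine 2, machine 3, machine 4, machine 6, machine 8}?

6

The union of neighbours of {machine 2, machine 3, machine 4, machine 6, machine 8} is {job 2, job 3, job 4, job 7, job 8, job 9}, which has 6 elements.
Since |N(S)| = 6 ≥ |S| = 5, Hall's condition holds for this subset.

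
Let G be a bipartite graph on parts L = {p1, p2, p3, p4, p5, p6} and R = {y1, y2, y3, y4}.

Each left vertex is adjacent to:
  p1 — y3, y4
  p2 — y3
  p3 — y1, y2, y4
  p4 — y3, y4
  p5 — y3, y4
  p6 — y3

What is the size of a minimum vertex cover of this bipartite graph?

A maximum matching has 3 edges (e.g. p1–y4, p2–y3, p3–y1).
By König's theorem the minimum vertex cover has the same size. One such cover is {p3, y3, y4}.

3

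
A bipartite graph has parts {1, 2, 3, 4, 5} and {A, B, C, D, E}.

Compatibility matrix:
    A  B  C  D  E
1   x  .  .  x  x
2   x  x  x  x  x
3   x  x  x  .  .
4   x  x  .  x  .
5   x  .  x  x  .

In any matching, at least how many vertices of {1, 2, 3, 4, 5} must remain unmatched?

A valid assignment of size 5: 1-E, 2-A, 3-B, 4-D, 5-C.
This saturates every left vertex, so 5 is the maximum.
That matches 5 of the 5, leaving 0 unmatched; no matching can do better.

0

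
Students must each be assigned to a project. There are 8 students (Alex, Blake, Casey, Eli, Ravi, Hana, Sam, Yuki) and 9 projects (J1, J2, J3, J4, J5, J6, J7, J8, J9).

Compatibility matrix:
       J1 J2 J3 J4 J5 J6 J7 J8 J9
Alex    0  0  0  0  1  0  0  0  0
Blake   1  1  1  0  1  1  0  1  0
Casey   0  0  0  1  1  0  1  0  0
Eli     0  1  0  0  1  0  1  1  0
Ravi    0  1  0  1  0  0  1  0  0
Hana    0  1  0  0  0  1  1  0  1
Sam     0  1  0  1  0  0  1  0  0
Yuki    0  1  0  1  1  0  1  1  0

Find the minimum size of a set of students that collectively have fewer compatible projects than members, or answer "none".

6

Take S = {Alex, Casey, Eli, Ravi, Sam, Yuki}. Its neighbourhood is {J2, J4, J5, J7, J8}, so |N(S)| = 5 < |S| = 6.
Every subset of size less than 6 has at least as many neighbours as members, so 6 is the minimum.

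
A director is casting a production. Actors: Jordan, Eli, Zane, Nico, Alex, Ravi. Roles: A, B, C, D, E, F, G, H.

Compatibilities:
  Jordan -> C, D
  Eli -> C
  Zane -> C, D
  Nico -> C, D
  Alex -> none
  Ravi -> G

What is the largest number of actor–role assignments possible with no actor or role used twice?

3

One maximum matching: Jordan–D, Eli–C, Ravi–G.
The set {Jordan, Eli, Zane, Nico, Alex} has only 2 neighbours ({C, D}), so by Hall's theorem at most 3 of the 6 actors can be matched.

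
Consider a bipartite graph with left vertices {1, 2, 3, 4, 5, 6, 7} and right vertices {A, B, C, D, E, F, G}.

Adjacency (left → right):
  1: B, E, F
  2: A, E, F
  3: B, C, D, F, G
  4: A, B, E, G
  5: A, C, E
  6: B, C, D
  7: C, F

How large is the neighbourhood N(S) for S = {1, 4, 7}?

The union of neighbours of {1, 4, 7} is {A, B, C, E, F, G}, which has 6 elements.
Since |N(S)| = 6 ≥ |S| = 3, Hall's condition holds for this subset.

6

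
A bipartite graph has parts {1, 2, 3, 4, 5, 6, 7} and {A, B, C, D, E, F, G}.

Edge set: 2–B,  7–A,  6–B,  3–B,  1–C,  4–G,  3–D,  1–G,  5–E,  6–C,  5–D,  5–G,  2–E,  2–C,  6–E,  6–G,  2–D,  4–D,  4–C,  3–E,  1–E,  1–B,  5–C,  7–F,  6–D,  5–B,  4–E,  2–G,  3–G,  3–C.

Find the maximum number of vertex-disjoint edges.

6

One maximum matching: 1→B, 2→E, 3→D, 4→C, 5→G, 7→F.
The set {1, 2, 3, 4, 5, 6} has only 5 neighbours ({B, C, D, E, G}), so by Hall's theorem at most 6 of the 7 left vertices can be matched.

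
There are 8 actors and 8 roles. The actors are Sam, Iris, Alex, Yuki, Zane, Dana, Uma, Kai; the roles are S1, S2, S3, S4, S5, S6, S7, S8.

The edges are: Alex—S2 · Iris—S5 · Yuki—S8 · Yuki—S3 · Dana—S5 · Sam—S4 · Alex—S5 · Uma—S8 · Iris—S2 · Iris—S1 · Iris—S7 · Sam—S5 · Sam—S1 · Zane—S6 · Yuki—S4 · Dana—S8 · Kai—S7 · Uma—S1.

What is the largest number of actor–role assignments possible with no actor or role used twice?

8

One maximum matching: Sam-S4, Iris-S2, Alex-S5, Yuki-S3, Zane-S6, Dana-S8, Uma-S1, Kai-S7.
This saturates every actor, so 8 is the maximum.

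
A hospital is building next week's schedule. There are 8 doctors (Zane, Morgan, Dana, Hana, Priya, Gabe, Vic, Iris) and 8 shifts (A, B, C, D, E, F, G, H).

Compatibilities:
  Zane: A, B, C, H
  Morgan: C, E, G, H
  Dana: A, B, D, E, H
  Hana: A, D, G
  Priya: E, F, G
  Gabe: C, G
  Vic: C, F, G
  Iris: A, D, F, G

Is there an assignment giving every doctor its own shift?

Yes

One maximum matching: Zane-B, Morgan-H, Dana-A, Hana-D, Priya-E, Gabe-G, Vic-C, Iris-F.
All 8 doctors are covered.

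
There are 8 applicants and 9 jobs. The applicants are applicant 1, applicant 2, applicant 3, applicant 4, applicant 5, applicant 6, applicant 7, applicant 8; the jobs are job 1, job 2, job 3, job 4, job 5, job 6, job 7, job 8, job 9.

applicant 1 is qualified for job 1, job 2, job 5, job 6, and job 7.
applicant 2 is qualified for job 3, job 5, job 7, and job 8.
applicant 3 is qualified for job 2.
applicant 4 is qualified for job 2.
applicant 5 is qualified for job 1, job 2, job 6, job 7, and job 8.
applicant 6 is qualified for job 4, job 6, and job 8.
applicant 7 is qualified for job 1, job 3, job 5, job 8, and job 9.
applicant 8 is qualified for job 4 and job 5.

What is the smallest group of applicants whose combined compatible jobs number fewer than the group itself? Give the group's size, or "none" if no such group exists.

2

Take S = {applicant 3, applicant 4}. Its neighbourhood is {job 2}, so |N(S)| = 1 < |S| = 2.
No single vertex violates Hall's condition since each has at least one neighbour, so 2 is the minimum.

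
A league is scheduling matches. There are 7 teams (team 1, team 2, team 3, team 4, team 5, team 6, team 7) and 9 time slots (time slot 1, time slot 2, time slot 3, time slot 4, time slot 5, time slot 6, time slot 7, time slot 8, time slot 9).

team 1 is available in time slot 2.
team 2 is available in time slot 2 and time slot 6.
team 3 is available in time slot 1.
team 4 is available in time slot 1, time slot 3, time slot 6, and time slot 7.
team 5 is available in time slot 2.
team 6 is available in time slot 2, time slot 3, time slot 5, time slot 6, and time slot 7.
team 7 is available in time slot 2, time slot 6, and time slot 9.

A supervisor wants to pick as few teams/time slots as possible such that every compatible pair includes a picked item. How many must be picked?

A maximum matching has 6 edges (e.g. team 1–time slot 2, team 2–time slot 6, team 3–time slot 1, team 4–time slot 7, team 6–time slot 5, team 7–time slot 9).
By König's theorem the minimum vertex cover has the same size. One such cover is {team 2, team 3, team 4, team 6, team 7, time slot 2}.

6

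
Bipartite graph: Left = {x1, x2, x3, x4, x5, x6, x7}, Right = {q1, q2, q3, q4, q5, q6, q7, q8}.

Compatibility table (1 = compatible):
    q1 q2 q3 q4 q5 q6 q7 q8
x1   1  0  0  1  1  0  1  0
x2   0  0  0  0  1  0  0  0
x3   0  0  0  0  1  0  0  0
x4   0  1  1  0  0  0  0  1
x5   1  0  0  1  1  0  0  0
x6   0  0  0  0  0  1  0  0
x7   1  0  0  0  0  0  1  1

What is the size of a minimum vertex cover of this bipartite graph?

6

The 6 edges x1–q7, x2–q5, x4–q2, x5–q4, x6–q6, x7–q8 form a matching, so any vertex cover needs at least 6 vertices (one per matched edge).
Conversely {x1, x4, x5, x6, x7, q5} meets every edge and has exactly 6 vertices, so 6 is optimal.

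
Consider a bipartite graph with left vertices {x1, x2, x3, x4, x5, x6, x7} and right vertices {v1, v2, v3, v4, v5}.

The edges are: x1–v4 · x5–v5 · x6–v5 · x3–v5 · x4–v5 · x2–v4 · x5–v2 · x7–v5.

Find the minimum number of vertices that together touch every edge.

{x5, v4, v5} is a vertex cover of size 3: every edge has an endpoint in this set.
No smaller cover exists because x1–v4, x3–v5, x5–v2 is a matching of size 3, and a cover must include an endpoint of each of these disjoint edges (König's theorem).

3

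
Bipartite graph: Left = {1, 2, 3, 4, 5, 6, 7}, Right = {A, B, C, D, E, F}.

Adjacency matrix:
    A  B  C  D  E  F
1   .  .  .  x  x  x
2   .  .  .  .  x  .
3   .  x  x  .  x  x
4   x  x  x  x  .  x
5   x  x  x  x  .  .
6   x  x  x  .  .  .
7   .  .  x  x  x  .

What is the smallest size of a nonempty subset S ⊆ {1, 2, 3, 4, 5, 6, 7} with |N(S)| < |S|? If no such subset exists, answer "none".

7

Take S = {1, 2, 3, 4, 5, 6, 7}. Its neighbourhood is {A, B, C, D, E, F}, so |N(S)| = 6 < |S| = 7.
Every subset of size less than 7 has at least as many neighbours as members, so 7 is the minimum.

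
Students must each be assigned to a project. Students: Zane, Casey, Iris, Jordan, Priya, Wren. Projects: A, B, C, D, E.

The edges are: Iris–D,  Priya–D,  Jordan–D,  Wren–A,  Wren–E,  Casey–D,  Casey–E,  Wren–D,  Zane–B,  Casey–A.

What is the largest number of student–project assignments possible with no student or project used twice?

4

One maximum matching: Zane→B, Casey→A, Iris→D, Wren→E.
The set {Iris, Jordan, Priya} has only 1 neighbour ({D}), so by Hall's theorem at most 4 of the 6 students can be matched.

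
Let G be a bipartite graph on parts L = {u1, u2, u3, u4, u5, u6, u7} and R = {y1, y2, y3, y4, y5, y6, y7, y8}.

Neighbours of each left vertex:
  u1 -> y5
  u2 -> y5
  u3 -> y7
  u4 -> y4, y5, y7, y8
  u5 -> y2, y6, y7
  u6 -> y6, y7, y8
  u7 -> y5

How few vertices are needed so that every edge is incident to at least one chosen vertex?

{u3, u4, u5, u6, y5} is a vertex cover of size 5: every edge has an endpoint in this set.
No smaller cover exists because u1–y5, u3–y7, u4–y4, u5–y2, u6–y8 is a matching of size 5, and a cover must include an endpoint of each of these disjoint edges (König's theorem).

5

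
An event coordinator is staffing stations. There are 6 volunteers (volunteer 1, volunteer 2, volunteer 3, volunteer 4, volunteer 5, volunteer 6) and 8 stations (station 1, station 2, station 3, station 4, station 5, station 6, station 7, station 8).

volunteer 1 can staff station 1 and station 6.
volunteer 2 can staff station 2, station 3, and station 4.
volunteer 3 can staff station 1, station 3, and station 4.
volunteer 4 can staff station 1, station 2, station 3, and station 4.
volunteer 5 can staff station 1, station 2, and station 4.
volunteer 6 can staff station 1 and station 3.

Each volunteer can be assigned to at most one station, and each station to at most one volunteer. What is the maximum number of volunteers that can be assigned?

5

For example, pair volunteer 1→station 6, volunteer 2→station 4, volunteer 3→station 3, volunteer 4→station 1, volunteer 5→station 2.
The set {volunteer 2, volunteer 3, volunteer 4, volunteer 5, volunteer 6} has only 4 neighbours ({station 1, station 2, station 3, station 4}), so by Hall's theorem at most 5 of the 6 volunteers can be matched.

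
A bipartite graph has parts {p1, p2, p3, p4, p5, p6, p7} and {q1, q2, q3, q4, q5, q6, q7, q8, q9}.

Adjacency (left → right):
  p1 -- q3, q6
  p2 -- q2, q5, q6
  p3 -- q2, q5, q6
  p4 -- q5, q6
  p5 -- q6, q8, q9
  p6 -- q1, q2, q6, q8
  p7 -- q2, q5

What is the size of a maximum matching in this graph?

6

One maximum matching: p1→q3, p2→q2, p3→q6, p4→q5, p5→q9, p6→q8.
The set {p2, p3, p4, p7} has only 3 neighbours ({q2, q5, q6}), so by Hall's theorem at most 6 of the 7 left vertices can be matched.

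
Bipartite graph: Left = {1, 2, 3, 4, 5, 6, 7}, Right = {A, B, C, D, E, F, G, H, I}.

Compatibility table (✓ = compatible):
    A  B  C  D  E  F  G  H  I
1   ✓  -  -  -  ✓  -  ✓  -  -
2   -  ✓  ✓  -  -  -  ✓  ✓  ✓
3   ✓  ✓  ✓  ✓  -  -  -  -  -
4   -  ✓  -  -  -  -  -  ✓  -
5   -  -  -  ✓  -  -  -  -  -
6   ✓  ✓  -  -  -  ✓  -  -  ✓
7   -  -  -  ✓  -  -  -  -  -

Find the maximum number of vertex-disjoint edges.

6

For example, pair 1–E, 2–G, 3–C, 4–B, 5–D, 6–I.
The set {5, 7} has only 1 neighbour ({D}), so by Hall's theorem at most 6 of the 7 left vertices can be matched.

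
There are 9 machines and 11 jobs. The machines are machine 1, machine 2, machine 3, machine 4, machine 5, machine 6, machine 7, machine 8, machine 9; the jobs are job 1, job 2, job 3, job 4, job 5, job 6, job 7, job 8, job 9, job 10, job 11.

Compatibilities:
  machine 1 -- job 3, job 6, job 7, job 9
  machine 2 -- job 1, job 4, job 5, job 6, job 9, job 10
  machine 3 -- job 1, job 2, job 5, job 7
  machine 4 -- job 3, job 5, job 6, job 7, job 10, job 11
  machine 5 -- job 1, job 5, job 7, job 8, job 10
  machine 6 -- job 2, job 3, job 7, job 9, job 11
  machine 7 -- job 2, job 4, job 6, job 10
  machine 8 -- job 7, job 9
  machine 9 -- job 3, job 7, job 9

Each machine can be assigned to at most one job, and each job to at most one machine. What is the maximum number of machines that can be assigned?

A valid assignment of size 9: machine 1–job 3, machine 2–job 4, machine 3–job 2, machine 4–job 5, machine 5–job 1, machine 6–job 11, machine 7–job 6, machine 8–job 7, machine 9–job 9.
All 9 machines are matched, so no larger matching exists.

9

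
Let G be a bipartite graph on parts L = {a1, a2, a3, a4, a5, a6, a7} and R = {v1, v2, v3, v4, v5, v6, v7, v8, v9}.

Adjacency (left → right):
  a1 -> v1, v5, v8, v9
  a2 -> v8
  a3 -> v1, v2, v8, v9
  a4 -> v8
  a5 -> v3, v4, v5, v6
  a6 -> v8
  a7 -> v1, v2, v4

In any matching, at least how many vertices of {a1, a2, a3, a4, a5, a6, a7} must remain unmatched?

2

One maximum matching: a1–v9, a2–v8, a3–v1, a5–v6, a7–v2.
The set {a2, a4, a6} has only 1 neighbour ({v8}), so by Hall's theorem at most 5 of the 7 left vertices can be matched.
That matches 5 of the 7, leaving 2 unmatched; no matching can do better.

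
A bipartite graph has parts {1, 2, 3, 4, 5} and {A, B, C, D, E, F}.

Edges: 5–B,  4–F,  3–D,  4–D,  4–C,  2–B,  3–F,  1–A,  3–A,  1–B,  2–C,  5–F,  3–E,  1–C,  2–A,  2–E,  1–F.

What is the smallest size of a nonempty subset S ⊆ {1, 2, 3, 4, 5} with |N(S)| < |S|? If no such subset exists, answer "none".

none

A matching saturating every left vertex exists, for instance 1→F, 2→E, 3→D, 4→C, 5→B.
By Hall's marriage theorem, this means |N(S)| ≥ |S| for every subset S, so no violating subset exists.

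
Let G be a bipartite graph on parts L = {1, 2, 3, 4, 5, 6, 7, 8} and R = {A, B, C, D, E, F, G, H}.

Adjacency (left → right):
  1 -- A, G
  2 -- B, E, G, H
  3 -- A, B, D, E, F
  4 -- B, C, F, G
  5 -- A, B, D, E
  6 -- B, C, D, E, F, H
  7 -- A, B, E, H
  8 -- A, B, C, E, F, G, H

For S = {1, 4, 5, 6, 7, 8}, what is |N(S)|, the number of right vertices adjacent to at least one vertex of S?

The union of neighbours of {1, 4, 5, 6, 7, 8} is {A, B, C, D, E, F, G, H}, which has 8 elements.
Since |N(S)| = 8 ≥ |S| = 6, Hall's condition holds for this subset.

8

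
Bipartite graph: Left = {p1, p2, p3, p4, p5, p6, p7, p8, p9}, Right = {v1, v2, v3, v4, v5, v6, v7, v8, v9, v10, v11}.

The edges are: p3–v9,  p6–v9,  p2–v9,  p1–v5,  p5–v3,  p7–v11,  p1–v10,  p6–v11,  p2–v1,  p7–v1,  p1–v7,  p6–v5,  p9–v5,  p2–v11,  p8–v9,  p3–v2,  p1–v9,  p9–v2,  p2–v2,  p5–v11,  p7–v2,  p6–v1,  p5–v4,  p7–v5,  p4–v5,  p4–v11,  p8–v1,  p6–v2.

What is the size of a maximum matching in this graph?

7

For example, pair p1–v10, p2–v1, p3–v9, p4–v5, p5–v4, p6–v11, p7–v2.
The set {p2, p3, p4, p6, p7, p8, p9} has only 5 neighbours ({v1, v11, v2, v5, v9}), so by Hall's theorem at most 7 of the 9 left vertices can be matched.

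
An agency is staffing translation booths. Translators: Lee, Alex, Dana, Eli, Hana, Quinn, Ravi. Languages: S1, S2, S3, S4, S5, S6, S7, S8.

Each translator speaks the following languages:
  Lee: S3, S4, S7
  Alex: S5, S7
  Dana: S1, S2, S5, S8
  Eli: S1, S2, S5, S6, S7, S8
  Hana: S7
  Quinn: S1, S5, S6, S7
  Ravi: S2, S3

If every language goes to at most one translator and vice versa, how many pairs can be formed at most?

7

A valid assignment of size 7: Lee→S4, Alex→S5, Dana→S8, Eli→S6, Hana→S7, Quinn→S1, Ravi→S2.
All 7 translators are matched, so no larger matching exists.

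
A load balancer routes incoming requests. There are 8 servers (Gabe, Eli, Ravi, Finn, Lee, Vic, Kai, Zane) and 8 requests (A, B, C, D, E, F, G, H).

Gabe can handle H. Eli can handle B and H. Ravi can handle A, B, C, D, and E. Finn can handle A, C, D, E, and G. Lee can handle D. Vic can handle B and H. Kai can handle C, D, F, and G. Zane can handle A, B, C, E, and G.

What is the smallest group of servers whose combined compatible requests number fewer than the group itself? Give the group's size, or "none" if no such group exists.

3

Take S = {Gabe, Eli, Vic}. Its neighbourhood is {B, H}, so |N(S)| = 2 < |S| = 3.
Every subset of size less than 3 has at least as many neighbours as members, so 3 is the minimum.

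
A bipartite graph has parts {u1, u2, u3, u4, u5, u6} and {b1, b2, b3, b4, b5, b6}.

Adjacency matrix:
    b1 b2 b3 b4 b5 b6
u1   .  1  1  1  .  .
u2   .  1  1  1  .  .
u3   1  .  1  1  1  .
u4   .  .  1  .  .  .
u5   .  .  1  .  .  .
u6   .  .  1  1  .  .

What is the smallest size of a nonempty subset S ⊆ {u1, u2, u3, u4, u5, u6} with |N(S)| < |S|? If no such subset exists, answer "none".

2

Take S = {u4, u5}. Its neighbourhood is {b3}, so |N(S)| = 1 < |S| = 2.
No single vertex violates Hall's condition since each has at least one neighbour, so 2 is the minimum.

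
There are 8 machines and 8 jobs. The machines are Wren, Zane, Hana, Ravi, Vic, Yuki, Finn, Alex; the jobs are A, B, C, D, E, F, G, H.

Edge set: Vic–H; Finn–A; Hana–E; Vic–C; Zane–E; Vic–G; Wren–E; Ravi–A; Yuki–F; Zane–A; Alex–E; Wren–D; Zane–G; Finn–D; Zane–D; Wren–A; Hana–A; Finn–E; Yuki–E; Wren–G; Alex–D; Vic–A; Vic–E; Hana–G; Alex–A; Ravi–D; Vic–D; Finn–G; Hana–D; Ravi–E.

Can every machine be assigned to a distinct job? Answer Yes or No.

The set {Wren, Zane, Hana, Ravi, Finn, Alex} has only 4 neighbours ({A, D, E, G}), so by Hall's theorem at most 6 of the 8 machines can be matched.
Hence no matching covers every machine.

No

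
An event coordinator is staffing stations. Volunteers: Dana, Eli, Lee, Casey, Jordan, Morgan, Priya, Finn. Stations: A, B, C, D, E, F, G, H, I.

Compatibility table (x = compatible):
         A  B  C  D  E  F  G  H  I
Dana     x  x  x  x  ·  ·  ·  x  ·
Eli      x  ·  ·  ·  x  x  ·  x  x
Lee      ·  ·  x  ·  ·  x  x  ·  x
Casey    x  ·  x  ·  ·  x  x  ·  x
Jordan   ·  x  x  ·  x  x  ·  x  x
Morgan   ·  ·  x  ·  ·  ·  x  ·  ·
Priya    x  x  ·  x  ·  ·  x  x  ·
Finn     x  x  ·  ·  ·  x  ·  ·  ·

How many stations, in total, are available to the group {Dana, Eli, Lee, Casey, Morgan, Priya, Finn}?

The union of neighbours of {Dana, Eli, Lee, Casey, Morgan, Priya, Finn} is {A, B, C, D, E, F, G, H, I}, which has 9 elements.
Since |N(S)| = 9 ≥ |S| = 7, Hall's condition holds for this subset.

9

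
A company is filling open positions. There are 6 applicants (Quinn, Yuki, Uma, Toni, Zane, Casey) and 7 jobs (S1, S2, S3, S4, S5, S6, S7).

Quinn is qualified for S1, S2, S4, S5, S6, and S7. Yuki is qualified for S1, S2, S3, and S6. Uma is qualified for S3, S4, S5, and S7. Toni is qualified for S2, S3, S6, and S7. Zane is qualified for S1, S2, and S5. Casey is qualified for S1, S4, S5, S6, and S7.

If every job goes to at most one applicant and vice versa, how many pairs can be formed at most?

6

For example, pair Quinn-S2, Yuki-S3, Uma-S4, Toni-S6, Zane-S1, Casey-S7.
All 6 applicants are matched, so no larger matching exists.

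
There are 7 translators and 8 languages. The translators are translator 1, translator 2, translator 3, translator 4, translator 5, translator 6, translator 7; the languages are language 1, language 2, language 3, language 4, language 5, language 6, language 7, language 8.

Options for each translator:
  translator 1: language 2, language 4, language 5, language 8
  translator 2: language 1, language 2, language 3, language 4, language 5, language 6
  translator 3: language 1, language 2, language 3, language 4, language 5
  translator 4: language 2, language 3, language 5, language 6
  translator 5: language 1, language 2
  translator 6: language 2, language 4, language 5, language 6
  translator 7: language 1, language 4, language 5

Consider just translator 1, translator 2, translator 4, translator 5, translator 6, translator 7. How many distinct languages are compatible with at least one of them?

7

The union of neighbours of {translator 1, translator 2, translator 4, translator 5, translator 6, translator 7} is {language 1, language 2, language 3, language 4, language 5, language 6, language 8}, which has 7 elements.
Since |N(S)| = 7 ≥ |S| = 6, Hall's condition holds for this subset.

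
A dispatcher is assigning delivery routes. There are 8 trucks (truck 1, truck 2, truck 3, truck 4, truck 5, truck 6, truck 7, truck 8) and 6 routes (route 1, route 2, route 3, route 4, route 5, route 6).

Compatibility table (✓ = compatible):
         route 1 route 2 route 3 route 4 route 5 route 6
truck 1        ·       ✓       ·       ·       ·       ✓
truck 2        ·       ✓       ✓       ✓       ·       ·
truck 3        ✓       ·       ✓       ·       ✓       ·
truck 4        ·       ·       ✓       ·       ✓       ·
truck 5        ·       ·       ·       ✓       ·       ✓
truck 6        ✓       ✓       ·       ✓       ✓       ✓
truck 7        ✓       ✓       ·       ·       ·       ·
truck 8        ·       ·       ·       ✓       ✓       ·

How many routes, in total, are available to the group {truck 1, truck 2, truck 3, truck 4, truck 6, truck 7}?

6

The union of neighbours of {truck 1, truck 2, truck 3, truck 4, truck 6, truck 7} is {route 1, route 2, route 3, route 4, route 5, route 6}, which has 6 elements.
Since |N(S)| = 6 ≥ |S| = 6, Hall's condition holds for this subset.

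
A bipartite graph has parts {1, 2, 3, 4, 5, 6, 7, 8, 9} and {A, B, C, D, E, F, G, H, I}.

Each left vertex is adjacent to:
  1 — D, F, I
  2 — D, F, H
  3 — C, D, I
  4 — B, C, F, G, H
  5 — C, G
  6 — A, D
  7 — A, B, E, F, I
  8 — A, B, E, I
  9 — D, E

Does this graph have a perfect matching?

One maximum matching: 1–I, 2–F, 3–C, 4–H, 5–G, 6–D, 7–A, 8–B, 9–E.
All 9 left vertices are covered.

Yes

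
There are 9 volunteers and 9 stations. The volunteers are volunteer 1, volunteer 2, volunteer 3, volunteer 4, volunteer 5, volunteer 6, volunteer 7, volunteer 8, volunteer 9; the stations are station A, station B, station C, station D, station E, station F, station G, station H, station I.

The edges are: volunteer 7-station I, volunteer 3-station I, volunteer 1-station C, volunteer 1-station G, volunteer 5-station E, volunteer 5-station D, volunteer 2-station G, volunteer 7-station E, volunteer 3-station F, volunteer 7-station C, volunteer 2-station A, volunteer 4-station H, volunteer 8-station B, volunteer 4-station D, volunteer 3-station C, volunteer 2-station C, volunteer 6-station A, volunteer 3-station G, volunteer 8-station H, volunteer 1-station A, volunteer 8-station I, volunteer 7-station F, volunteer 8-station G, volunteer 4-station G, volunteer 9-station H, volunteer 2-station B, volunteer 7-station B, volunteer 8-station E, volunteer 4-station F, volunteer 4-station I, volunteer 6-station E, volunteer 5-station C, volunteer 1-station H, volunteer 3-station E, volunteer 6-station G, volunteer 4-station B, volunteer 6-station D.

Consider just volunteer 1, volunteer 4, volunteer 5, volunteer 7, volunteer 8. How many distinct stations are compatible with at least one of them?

The union of neighbours of {volunteer 1, volunteer 4, volunteer 5, volunteer 7, volunteer 8} is {station A, station B, station C, station D, station E, station F, station G, station H, station I}, which has 9 elements.
Since |N(S)| = 9 ≥ |S| = 5, Hall's condition holds for this subset.

9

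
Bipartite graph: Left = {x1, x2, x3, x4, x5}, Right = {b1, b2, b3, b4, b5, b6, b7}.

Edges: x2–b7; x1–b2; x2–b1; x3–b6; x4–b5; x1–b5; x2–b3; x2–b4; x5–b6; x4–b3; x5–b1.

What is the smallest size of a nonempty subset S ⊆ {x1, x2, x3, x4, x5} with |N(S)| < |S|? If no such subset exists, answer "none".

A matching saturating every left vertex exists, for instance x1→b5, x2→b7, x3→b6, x4→b3, x5→b1.
By Hall's marriage theorem, this means |N(S)| ≥ |S| for every subset S, so no violating subset exists.

none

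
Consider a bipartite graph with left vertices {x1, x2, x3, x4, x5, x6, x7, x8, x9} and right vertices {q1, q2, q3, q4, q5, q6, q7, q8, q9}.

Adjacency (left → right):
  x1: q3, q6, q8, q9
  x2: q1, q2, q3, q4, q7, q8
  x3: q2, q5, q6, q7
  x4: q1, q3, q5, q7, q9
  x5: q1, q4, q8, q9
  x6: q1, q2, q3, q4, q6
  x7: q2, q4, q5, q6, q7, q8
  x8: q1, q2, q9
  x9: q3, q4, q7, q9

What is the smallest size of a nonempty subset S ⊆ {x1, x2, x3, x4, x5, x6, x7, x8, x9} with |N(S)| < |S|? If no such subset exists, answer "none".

A matching saturating every left vertex exists, for instance x1→q6, x2→q7, x3→q2, x4→q3, x5→q8, x6→q1, x7→q5, x8→q9, x9→q4.
By Hall's marriage theorem, this means |N(S)| ≥ |S| for every subset S, so no violating subset exists.

none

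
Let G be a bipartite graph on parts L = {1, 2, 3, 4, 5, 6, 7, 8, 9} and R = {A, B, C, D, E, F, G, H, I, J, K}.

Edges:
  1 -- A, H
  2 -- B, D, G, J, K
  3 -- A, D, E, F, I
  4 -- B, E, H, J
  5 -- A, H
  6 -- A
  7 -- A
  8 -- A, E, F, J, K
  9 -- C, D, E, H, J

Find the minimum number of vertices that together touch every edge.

7

The 7 edges 1–A, 2–G, 3–E, 4–B, 5–H, 8–K, 9–J form a matching, so any vertex cover needs at least 7 vertices (one per matched edge).
Conversely {2, 3, 4, 8, 9, A, H} meets every edge and has exactly 7 vertices, so 7 is optimal.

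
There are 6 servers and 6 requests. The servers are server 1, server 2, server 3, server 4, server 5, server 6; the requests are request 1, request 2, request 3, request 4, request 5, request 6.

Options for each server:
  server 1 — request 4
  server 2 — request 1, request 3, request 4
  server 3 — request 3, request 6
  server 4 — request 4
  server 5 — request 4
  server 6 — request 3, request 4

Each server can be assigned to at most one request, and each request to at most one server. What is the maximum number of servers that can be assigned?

4

One maximum matching: server 1→request 4, server 2→request 1, server 3→request 6, server 6→request 3.
The set {server 1, server 4, server 5} has only 1 neighbour ({request 4}), so by Hall's theorem at most 4 of the 6 servers can be matched.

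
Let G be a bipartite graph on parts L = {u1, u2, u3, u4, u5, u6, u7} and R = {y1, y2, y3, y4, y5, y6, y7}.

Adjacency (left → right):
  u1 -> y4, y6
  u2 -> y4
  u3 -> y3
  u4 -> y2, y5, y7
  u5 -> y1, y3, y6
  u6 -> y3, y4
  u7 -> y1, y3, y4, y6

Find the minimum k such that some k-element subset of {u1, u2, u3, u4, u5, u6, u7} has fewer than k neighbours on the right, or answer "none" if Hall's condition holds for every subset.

3

Take S = {u2, u3, u6}. Its neighbourhood is {y3, y4}, so |N(S)| = 2 < |S| = 3.
Every subset of size less than 3 has at least as many neighbours as members, so 3 is the minimum.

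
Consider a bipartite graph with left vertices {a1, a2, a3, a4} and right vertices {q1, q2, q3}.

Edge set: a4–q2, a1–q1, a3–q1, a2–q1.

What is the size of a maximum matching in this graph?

2

For example, pair a1→q1, a4→q2.
The set {a1, a2, a3} has only 1 neighbour ({q1}), so by Hall's theorem at most 2 of the 4 left vertices can be matched.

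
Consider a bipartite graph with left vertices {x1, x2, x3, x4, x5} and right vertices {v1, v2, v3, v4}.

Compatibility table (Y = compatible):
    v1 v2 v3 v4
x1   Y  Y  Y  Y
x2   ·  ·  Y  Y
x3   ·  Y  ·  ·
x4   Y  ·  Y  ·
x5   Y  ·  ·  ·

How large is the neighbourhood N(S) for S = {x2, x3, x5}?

4

The union of neighbours of {x2, x3, x5} is {v1, v2, v3, v4}, which has 4 elements.
Since |N(S)| = 4 ≥ |S| = 3, Hall's condition holds for this subset.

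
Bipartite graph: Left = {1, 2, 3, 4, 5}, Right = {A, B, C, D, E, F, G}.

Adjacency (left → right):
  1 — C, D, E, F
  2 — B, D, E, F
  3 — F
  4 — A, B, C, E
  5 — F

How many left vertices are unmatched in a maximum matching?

1

For example, pair 1–C, 2–E, 3–F, 4–B.
The set {3, 5} has only 1 neighbour ({F}), so by Hall's theorem at most 4 of the 5 left vertices can be matched.
That matches 4 of the 5, leaving 1 unmatched; no matching can do better.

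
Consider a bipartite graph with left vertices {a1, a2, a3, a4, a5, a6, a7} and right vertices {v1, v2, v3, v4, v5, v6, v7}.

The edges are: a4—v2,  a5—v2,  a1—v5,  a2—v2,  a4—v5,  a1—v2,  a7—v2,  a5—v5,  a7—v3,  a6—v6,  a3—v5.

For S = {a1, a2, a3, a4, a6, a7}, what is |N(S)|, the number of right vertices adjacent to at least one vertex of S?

The union of neighbours of {a1, a2, a3, a4, a6, a7} is {v2, v3, v5, v6}, which has 4 elements.
Since |N(S)| = 4 < |S| = 6, Hall's condition fails for this subset.

4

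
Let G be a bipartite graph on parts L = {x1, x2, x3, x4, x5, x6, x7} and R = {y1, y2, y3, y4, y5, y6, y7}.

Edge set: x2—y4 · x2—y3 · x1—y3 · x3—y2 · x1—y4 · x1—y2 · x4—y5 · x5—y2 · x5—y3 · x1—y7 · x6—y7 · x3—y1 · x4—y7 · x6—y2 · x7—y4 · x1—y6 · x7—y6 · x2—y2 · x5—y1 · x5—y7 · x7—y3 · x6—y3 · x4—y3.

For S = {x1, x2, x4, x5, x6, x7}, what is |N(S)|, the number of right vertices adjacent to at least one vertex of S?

7

The union of neighbours of {x1, x2, x4, x5, x6, x7} is {y1, y2, y3, y4, y5, y6, y7}, which has 7 elements.
Since |N(S)| = 7 ≥ |S| = 6, Hall's condition holds for this subset.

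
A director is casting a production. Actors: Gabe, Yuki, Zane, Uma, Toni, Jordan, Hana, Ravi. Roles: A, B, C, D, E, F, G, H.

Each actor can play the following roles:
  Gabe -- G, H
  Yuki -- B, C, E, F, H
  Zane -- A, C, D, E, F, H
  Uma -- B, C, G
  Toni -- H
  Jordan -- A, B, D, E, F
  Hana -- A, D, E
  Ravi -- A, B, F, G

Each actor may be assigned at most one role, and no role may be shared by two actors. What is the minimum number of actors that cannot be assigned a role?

A valid assignment of size 8: Gabe–G, Yuki–F, Zane–E, Uma–C, Toni–H, Jordan–A, Hana–D, Ravi–B.
All 8 actors are matched, so no larger matching exists.
That matches 8 of the 8, leaving 0 unmatched; no matching can do better.

0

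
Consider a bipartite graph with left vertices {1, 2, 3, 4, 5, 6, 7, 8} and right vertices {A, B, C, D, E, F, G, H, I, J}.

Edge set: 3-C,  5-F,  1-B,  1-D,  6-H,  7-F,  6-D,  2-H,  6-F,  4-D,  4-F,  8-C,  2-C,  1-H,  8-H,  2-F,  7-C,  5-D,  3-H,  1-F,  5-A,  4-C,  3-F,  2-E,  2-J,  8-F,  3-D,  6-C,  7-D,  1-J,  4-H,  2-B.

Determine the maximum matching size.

A valid assignment of size 7: 1–J, 2–E, 3–D, 4–H, 5–A, 6–C, 7–F.
The set {3, 4, 6, 7, 8} has only 4 neighbours ({C, D, F, H}), so by Hall's theorem at most 7 of the 8 left vertices can be matched.

7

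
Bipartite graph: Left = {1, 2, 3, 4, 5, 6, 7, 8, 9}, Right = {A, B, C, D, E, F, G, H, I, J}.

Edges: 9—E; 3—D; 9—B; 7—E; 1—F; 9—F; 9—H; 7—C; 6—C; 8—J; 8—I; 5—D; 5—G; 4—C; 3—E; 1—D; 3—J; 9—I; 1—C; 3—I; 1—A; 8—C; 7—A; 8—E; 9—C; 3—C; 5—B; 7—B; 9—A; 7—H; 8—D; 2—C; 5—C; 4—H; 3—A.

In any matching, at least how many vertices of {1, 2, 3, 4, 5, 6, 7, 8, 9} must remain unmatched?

1

A valid assignment of size 8: 1-F, 2-C, 3-J, 4-H, 5-G, 7-B, 8-E, 9-A.
The set {2, 6} has only 1 neighbour ({C}), so by Hall's theorem at most 8 of the 9 left vertices can be matched.
That matches 8 of the 9, leaving 1 unmatched; no matching can do better.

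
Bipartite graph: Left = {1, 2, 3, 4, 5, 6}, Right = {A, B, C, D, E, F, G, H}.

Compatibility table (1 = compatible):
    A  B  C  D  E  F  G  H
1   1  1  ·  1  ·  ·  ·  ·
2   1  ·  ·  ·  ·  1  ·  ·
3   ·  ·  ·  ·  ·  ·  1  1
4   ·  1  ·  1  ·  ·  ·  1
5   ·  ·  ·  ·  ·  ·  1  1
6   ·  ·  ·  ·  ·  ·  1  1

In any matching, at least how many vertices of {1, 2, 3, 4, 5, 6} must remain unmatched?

1

A valid assignment of size 5: 1–D, 2–F, 3–H, 4–B, 5–G.
The set {3, 5, 6} has only 2 neighbours ({G, H}), so by Hall's theorem at most 5 of the 6 left vertices can be matched.
That matches 5 of the 6, leaving 1 unmatched; no matching can do better.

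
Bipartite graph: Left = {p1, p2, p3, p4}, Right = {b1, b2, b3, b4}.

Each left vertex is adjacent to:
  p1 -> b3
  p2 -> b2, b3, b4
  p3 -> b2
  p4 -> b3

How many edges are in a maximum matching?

3

One maximum matching: p1→b3, p2→b4, p3→b2.
The set {p1, p4} has only 1 neighbour ({b3}), so by Hall's theorem at most 3 of the 4 left vertices can be matched.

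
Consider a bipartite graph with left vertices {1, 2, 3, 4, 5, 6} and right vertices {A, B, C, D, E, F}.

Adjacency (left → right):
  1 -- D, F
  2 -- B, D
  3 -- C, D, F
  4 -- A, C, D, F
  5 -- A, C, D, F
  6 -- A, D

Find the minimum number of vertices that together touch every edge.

5

A maximum matching has 5 edges (e.g. 1–D, 2–B, 3–C, 4–A, 5–F).
By König's theorem the minimum vertex cover has the same size. One such cover is {2, A, C, D, F}.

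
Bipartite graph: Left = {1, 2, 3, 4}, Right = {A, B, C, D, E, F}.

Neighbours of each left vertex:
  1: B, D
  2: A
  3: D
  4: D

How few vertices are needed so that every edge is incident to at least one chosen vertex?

{1, 2, D} is a vertex cover of size 3: every edge has an endpoint in this set.
No smaller cover exists because 1–B, 2–A, 3–D is a matching of size 3, and a cover must include an endpoint of each of these disjoint edges (König's theorem).

3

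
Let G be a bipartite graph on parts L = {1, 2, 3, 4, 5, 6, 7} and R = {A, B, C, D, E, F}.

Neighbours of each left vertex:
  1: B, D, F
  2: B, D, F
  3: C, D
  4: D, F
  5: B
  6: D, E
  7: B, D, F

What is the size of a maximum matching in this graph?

A valid assignment of size 5: 1–B, 2–D, 3–C, 4–F, 6–E.
The set {1, 2, 4, 5, 7} has only 3 neighbours ({B, D, F}), so by Hall's theorem at most 5 of the 7 left vertices can be matched.

5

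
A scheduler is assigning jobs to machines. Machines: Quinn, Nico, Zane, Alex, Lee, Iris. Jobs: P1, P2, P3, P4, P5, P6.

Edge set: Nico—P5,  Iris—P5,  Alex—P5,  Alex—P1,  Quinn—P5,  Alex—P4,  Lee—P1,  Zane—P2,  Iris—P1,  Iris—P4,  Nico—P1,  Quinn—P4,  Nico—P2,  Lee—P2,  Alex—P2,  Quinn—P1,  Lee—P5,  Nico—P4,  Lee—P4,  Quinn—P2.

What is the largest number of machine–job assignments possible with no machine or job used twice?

For example, pair Quinn-P4, Nico-P5, Zane-P2, Alex-P1.
The set {Quinn, Nico, Zane, Alex, Lee, Iris} has only 4 neighbours ({P1, P2, P4, P5}), so by Hall's theorem at most 4 of the 6 machines can be matched.

4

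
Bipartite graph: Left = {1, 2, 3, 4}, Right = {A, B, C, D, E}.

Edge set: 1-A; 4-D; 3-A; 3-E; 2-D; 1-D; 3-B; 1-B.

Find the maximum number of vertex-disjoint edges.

3

One maximum matching: 1→A, 2→D, 3→B.
The set {2, 4} has only 1 neighbour ({D}), so by Hall's theorem at most 3 of the 4 left vertices can be matched.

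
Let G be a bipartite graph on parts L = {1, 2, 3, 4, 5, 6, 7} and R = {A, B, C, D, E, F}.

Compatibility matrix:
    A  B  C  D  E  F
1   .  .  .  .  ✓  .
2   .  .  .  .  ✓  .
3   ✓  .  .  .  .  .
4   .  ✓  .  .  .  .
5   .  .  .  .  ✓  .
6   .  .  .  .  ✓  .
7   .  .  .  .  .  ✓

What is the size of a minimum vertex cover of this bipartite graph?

4

{3, 4, 7, E} is a vertex cover of size 4: every edge has an endpoint in this set.
No smaller cover exists because 1–E, 3–A, 4–B, 7–F is a matching of size 4, and a cover must include an endpoint of each of these disjoint edges (König's theorem).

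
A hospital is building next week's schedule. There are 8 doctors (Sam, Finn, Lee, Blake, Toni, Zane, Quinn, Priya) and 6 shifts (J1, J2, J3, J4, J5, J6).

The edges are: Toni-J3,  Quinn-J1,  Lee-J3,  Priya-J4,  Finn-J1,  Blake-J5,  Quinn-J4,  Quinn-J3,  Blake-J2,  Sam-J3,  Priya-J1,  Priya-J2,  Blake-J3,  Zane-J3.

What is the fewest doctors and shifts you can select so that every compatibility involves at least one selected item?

5

{Finn, Blake, Quinn, Priya, J3} is a vertex cover of size 5: every edge has an endpoint in this set.
No smaller cover exists because Sam–J3, Finn–J1, Blake–J5, Quinn–J4, Priya–J2 is a matching of size 5, and a cover must include an endpoint of each of these disjoint edges (König's theorem).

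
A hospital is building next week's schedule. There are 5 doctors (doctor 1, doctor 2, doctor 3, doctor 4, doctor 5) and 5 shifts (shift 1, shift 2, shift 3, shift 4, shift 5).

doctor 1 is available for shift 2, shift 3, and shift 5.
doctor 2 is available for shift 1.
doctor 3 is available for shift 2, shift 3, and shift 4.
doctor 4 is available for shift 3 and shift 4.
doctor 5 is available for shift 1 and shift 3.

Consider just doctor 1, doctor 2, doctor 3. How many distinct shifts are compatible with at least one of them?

5

The union of neighbours of {doctor 1, doctor 2, doctor 3} is {shift 1, shift 2, shift 3, shift 4, shift 5}, which has 5 elements.
Since |N(S)| = 5 ≥ |S| = 3, Hall's condition holds for this subset.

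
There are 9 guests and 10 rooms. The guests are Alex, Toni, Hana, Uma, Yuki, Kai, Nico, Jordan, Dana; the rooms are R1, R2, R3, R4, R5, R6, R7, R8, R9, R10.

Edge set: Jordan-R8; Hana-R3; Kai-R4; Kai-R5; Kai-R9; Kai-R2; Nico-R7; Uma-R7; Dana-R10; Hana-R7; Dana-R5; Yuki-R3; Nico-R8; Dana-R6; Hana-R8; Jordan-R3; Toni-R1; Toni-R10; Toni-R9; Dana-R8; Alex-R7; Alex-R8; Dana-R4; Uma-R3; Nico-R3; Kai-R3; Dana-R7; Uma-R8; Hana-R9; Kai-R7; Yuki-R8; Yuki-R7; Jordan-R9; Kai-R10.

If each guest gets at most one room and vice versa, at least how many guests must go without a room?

2

For example, pair Alex→R8, Toni→R10, Hana→R9, Uma→R3, Yuki→R7, Kai→R2, Dana→R6.
The set {Alex, Hana, Uma, Yuki, Nico, Jordan} has only 4 neighbours ({R3, R7, R8, R9}), so by Hall's theorem at most 7 of the 9 guests can be matched.
That matches 7 of the 9, leaving 2 unmatched; no matching can do better.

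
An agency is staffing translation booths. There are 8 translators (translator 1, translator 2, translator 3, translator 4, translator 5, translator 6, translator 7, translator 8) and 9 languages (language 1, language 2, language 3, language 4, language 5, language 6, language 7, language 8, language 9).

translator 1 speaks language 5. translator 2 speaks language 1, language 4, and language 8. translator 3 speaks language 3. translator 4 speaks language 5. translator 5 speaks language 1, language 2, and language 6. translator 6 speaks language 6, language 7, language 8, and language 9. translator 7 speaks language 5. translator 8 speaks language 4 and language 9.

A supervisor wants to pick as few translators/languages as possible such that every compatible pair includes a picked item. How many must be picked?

A maximum matching has 6 edges (e.g. translator 1–language 5, translator 2–language 8, translator 3–language 3, translator 5–language 2, translator 6–language 6, translator 8–language 9).
By König's theorem the minimum vertex cover has the same size. One such cover is {translator 2, translator 3, translator 5, translator 6, translator 8, language 5}.

6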